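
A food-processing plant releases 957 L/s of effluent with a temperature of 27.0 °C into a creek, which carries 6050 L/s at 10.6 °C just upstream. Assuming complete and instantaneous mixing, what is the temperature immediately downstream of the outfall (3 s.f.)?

12.8 °C

Flow-weighted mixing: C = (Q_r C_r + Q_w C_w)/(Q_r + Q_w)
= (6050×10.6 + 957×27.0)/(6050 + 957) = 89970/7007 = 12.84 °C.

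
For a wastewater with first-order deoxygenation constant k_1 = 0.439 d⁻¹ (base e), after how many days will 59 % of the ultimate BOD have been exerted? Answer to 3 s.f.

y/L₀ = 1 − e^(−k_1 t) = 0.59 ⇒ e^(−k_1 t) = 0.410
t = −ln(0.410) / 0.439 = 0.8916 / 0.439 = 2.031 d.

t ≈ 2.03 d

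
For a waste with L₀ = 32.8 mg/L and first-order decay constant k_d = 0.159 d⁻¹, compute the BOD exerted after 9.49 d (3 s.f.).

y_t = L₀(1 − e^(−k_d t)) = 32.8 × (1 − e^(−0.159×9.49))
= 32.8 × (1 − 0.2212) = 32.8 × 0.7788 = 25.55 mg/L.

y ≈ 25.5 mg/L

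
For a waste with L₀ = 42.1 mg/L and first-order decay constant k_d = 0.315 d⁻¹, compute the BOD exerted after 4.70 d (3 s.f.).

y ≈ 32.5 mg/L

y_t = L₀(1 − e^(−k_d t)) = 42.1 × (1 − e^(−0.315×4.70))
= 42.1 × (1 − 0.2275) = 42.1 × 0.7725 = 32.52 mg/L.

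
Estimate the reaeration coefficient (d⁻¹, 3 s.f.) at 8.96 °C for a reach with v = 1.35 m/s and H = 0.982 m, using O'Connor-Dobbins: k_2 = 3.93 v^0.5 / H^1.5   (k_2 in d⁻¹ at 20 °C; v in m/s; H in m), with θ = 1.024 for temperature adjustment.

k_2 ≈ 3.61 d⁻¹

k_2(20) = 3.93 × 1.35^0.5 / 0.982^1.5 = 3.93 × 1.162 / 0.9731 = 4.692 d⁻¹.
k_2(8.96) = 4.692 × 1.024^(8.96−20) = 4.692 × 0.7696 = 3.611 d⁻¹.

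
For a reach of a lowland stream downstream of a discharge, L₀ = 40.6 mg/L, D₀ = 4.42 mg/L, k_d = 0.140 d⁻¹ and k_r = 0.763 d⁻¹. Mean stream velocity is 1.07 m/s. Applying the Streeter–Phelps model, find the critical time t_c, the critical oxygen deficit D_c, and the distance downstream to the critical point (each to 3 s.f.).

t_c ≈ 1.66 d; D_c ≈ 5.91 mg/L; x_c ≈ 153 km

At the critical point dD/dt = 0, so k_d L₀ e^(−k_d t) = k_r D. Substituting D(t) from the Streeter–Phelps equation and solving for t gives
t_c = ln[(k_r/k_d)(1 − D₀(k_r−k_d)/(k_d L₀))] / (k_r−k_d).
Here k_r−k_d = 0.6230 d⁻¹ and 1 − D₀(k_r−k_d)/(k_d L₀) = 1 − 4.42×0.6230/(0.140×40.6) = 0.5155, so
t_c = ln(5.450 × 0.5155) / 0.6230 = 1.033 / 0.6230 = 1.658 d.
D_c = (k_d/k_r) L₀ e^(−k_d t_c) = (0.140/0.763) × 40.6 × e^(−0.140×1.658) = 0.1835 × 40.6 × 0.7928 = 5.906 mg/L.
x_c = v t_c = 1.07 m/s × 1.658 d × 86400 s/d = 153300 m ≈ 153 km.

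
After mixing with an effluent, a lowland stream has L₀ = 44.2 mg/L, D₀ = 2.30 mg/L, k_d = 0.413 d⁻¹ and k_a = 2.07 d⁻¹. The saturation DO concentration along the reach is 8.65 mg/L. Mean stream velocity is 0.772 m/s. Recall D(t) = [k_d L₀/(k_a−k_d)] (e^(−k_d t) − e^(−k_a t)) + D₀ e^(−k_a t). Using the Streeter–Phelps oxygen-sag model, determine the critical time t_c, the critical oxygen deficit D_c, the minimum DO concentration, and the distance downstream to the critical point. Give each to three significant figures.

t_c ≈ 0.831 d; D_c ≈ 6.26 mg/L; min DO ≈ 2.39 mg/L; x_c ≈ 55.5 km

With k_a/k_d = 5.012 and 1 − D₀(k_a−k_d)/(k_d L₀) = 0.7912,
t_c = ln(5.012 × 0.7912) / (2.07 − 0.413) = ln(3.966) / 1.657 = 1.378/1.657 = 0.8314 d.
L(t_c) = L₀ e^(−k_d t_c) = 44.2 × 0.7094 = 31.35 mg/L, and at the critical point k_a D_c = k_d L, so D_c = (0.413/2.07) × 31.35 = 6.256 mg/L.
Minimum DO = C_s − D_c = 8.65 − 6.256 = 2.394 mg/L.
x_c = v t_c = 0.772 m/s × 0.8314 d × 86400 s/d = 55460 m ≈ 55.5 km.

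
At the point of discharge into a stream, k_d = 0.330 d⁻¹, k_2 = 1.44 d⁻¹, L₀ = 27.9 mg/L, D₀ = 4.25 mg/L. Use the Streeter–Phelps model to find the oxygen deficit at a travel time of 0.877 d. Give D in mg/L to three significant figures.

D ≈ 5.07 mg/L

k_d L₀/(k_2−k_d) = 0.330×27.9/(1.44−0.330) = 9.207/1.110 = 8.295 mg/L.
e^(−k_d t) = e^(−0.330×0.8770) = 0.7487; e^(−k_2 t) = e^(−1.44×0.8770) = 0.2828.
D = 8.295 × (0.7487 − 0.2828) + 4.25 × 0.2828 = 3.864 + 1.202 = 5.066 mg/L.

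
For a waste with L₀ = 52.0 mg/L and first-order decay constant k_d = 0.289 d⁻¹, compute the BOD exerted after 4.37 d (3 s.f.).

y_t = L₀(1 − e^(−k_d t)) = 52.0 × (1 − e^(−0.289×4.37))
= 52.0 × (1 − 0.2828) = 52.0 × 0.7172 = 37.29 mg/L.

y ≈ 37.3 mg/L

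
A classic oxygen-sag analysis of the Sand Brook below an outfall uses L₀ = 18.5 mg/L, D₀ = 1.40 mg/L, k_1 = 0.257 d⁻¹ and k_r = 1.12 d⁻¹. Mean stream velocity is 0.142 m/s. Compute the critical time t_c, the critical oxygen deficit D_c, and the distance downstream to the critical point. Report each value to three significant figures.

t_c = [1/(k_r−k_1)] ln[(k_r/k_1)(1 − D₀(k_r−k_1)/(k_1 L₀))]
= [1/(1.12−0.257)] ln[(1.12/0.257)(1 − 1.40×0.8630/(0.257×18.5))]
= (1/0.8630) ln[4.358 × 0.7459] = 1.159 × ln(3.251) = 1.159 × 1.179 = 1.366 d.
L(t_c) = L₀ e^(−k_1 t_c) = 18.5 × 0.7039 = 13.02 mg/L, and at the critical point k_r D_c = k_1 L, so D_c = (0.257/1.12) × 13.02 = 2.988 mg/L.
x_c = v t_c = 0.142 m/s × 1.366 d × 86400 s/d = 16760 m ≈ 16.8 km.

t_c ≈ 1.37 d; D_c ≈ 2.99 mg/L; x_c ≈ 16.8 km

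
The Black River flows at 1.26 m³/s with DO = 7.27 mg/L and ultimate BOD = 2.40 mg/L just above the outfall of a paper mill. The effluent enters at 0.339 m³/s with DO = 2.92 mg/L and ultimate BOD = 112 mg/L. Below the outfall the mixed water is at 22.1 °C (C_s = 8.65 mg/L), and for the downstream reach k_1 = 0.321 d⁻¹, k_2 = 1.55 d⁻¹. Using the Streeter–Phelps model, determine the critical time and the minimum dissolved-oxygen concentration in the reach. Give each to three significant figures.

Mixed DO = (1.26×7.27 + 0.339×2.92)/(1.26+0.339) = 10.15/1.599 = 6.348 mg/L.
Mixed L₀ = (1.26×2.40 + 0.339×112)/(1.599) = 40.99/1.599 = 25.64 mg/L.
Initial deficit D₀ = C_s − DO₀ = 8.65 − 6.348 = 2.302 mg/L.
t_c = (1/1.229) ln[(1.55/0.321)(1 − 2.302×1.229/(0.321×25.64))] = 0.8137 × ln(3.168) = 0.9383 d.
D_c = (0.321/1.55) × 25.64 × e^(−0.321×0.9383) = 0.2071 × 25.64 × 0.7399 = 3.928 mg/L.
Minimum DO = 8.65 − 3.928 = 4.722 mg/L.

t_c ≈ 0.938 d; minimum DO ≈ 4.72 mg/L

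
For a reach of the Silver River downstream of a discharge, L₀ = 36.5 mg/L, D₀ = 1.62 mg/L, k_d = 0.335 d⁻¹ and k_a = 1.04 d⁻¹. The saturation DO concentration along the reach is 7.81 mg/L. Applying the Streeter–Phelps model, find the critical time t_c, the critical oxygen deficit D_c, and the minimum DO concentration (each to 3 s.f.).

t_c = [1/(k_a−k_d)] ln[(k_a/k_d)(1 − D₀(k_a−k_d)/(k_d L₀))]
= [1/(1.04−0.335)] ln[(1.04/0.335)(1 − 1.62×0.7050/(0.335×36.5))]
= (1/0.7050) ln[3.104 × 0.9066] = 1.418 × ln(2.815) = 1.418 × 1.035 = 1.468 d.
L(t_c) = L₀ e^(−k_d t_c) = 36.5 × 0.6116 = 22.32 mg/L, and at the critical point k_a D_c = k_d L, so D_c = (0.335/1.04) × 22.32 = 7.190 mg/L.
Minimum DO = C_s − D_c = 7.81 − 7.190 = 0.6195 mg/L.

t_c ≈ 1.47 d; D_c ≈ 7.19 mg/L; min DO ≈ 0.620 mg/L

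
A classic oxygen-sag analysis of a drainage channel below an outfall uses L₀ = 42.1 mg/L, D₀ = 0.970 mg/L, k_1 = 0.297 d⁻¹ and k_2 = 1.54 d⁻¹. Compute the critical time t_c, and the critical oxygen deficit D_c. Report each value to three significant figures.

t_c ≈ 1.24 d; D_c ≈ 5.61 mg/L

With k_2/k_1 = 5.185 and 1 − D₀(k_2−k_1)/(k_1 L₀) = 0.9036,
t_c = ln(5.185 × 0.9036) / (1.54 − 0.297) = ln(4.685) / 1.243 = 1.544/1.243 = 1.242 d.
L(t_c) = L₀ e^(−k_1 t_c) = 42.1 × 0.6914 = 29.11 mg/L, and at the critical point k_2 D_c = k_1 L, so D_c = (0.297/1.54) × 29.11 = 5.614 mg/L.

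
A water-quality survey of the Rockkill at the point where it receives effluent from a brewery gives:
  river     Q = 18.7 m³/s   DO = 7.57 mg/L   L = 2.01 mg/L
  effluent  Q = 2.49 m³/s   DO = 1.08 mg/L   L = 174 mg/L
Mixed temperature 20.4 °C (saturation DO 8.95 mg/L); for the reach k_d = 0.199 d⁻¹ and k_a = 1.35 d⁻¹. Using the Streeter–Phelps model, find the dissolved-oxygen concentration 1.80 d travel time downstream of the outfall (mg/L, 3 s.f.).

DO ≈ 6.41 mg/L

Mixed DO = (18.7×7.57 + 2.49×1.08)/(18.7+2.49) = 144.2/21.19 = 6.807 mg/L.
Mixed L₀ = (18.7×2.01 + 2.49×174)/(21.19) = 470.8/21.19 = 22.22 mg/L.
Initial deficit D₀ = C_s − DO₀ = 8.95 − 6.807 = 2.143 mg/L.
D(1.80) = [0.199×22.22/(1.35−0.199)](e^(−0.199×1.80) − e^(−1.35×1.80)) + 2.143 e^(−1.35×1.80)
= 3.842 × (0.6989 − 0.08804) + 2.143 × 0.08804 = 2.536 mg/L.
DO = 8.95 − 2.536 = 6.414 mg/L.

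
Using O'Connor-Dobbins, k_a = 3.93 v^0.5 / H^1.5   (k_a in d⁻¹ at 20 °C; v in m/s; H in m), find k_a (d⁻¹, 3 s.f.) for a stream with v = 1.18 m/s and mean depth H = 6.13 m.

k_a = 3.93 × 1.18^0.5 / 6.13^1.5 = 3.93 × 1.086 / 15.18 = 0.2813 d⁻¹.

k_a ≈ 0.281 d⁻¹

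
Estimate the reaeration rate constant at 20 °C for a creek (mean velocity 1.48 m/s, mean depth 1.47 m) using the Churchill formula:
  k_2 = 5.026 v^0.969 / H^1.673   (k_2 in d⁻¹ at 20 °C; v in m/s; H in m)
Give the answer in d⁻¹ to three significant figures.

k_2 ≈ 3.86 d⁻¹

k_2 = 5.026 × 1.48^0.969 / 1.47^1.673 = 5.026 × 1.462 / 1.905 = 3.857 d⁻¹.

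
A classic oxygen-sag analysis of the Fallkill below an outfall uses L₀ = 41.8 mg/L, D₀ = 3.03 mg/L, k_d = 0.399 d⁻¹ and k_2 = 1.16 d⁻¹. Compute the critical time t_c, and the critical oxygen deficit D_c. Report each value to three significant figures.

With k_2/k_d = 2.907 and 1 − D₀(k_2−k_d)/(k_d L₀) = 0.8617,
t_c = ln(2.907 × 0.8617) / (1.16 − 0.399) = ln(2.505) / 0.7610 = 0.9184/0.7610 = 1.207 d.
D_c = (k_d/k_2) L₀ e^(−k_d t_c) = (0.399/1.16) × 41.8 × e^(−0.399×1.207) = 0.3440 × 41.8 × 0.6178 = 8.883 mg/L.

t_c ≈ 1.21 d; D_c ≈ 8.88 mg/L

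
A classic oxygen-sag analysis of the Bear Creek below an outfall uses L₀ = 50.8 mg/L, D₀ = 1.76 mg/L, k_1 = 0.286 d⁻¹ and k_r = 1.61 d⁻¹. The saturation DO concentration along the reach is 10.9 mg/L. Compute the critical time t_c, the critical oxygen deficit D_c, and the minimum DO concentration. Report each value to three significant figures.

t_c = [1/(k_r−k_1)] ln[(k_r/k_1)(1 − D₀(k_r−k_1)/(k_1 L₀))]
= [1/(1.61−0.286)] ln[(1.61/0.286)(1 − 1.76×1.324/(0.286×50.8))]
= (1/1.324) ln[5.629 × 0.8396] = 0.7553 × ln(4.726) = 0.7553 × 1.553 = 1.173 d.
L(t_c) = L₀ e^(−k_1 t_c) = 50.8 × 0.7150 = 36.32 mg/L, and at the critical point k_r D_c = k_1 L, so D_c = (0.286/1.61) × 36.32 = 6.452 mg/L.
Minimum DO = C_s − D_c = 10.9 − 6.452 = 4.448 mg/L.

t_c ≈ 1.17 d; D_c ≈ 6.45 mg/L; min DO ≈ 4.45 mg/L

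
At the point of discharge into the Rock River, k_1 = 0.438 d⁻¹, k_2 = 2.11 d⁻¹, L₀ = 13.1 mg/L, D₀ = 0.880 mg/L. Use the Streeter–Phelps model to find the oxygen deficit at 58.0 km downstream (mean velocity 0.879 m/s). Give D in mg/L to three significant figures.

D ≈ 1.95 mg/L

Travel time t = x/v = 58.0 km / (0.879 m/s) = 58000 m / 0.879 m/s = 65980 s = 0.7637 d.
k_1 L₀/(k_2−k_1) = 0.438×13.1/(2.11−0.438) = 5.738/1.672 = 3.432 mg/L.
e^(−k_1 t) = e^(−0.438×0.7637) = 0.7157; e^(−k_2 t) = e^(−2.11×0.7637) = 0.1996.
D = 3.432 × (0.7157 − 0.1996) + 0.880 × 0.1996 = 1.771 + 0.1757 = 1.947 mg/L.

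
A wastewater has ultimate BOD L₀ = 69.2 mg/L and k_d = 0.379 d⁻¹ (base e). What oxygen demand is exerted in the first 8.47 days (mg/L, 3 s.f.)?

y_t = L₀(1 − e^(−k_d t)) = 69.2 × (1 − e^(−0.379×8.47))
= 69.2 × (1 − 0.04035) = 69.2 × 0.9596 = 66.41 mg/L.

y ≈ 66.4 mg/L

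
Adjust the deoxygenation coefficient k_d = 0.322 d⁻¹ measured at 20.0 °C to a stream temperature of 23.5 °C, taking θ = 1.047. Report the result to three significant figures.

k_d(T₂) = k_d(T₁) · θ^(T₂−T₁) = 0.322 × 1.047^(23.5−20.0)
= 0.322 × 1.047^3.50 = 0.322 × 1.174 = 0.3782 d⁻¹.

k_d ≈ 0.378 d⁻¹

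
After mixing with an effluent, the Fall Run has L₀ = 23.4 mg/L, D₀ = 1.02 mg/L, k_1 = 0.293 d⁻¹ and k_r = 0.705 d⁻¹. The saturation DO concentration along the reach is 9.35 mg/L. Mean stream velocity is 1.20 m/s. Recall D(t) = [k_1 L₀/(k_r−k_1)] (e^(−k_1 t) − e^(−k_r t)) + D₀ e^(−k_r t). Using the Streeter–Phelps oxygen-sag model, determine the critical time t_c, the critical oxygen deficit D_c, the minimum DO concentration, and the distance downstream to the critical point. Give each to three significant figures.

At the critical point dD/dt = 0, so k_1 L₀ e^(−k_1 t) = k_r D. Substituting D(t) from the Streeter–Phelps equation and solving for t gives
t_c = ln[(k_r/k_1)(1 − D₀(k_r−k_1)/(k_1 L₀))] / (k_r−k_1).
Here k_r−k_1 = 0.4120 d⁻¹ and 1 − D₀(k_r−k_1)/(k_1 L₀) = 1 − 1.02×0.4120/(0.293×23.4) = 0.9387, so
t_c = ln(2.406 × 0.9387) / 0.4120 = 0.8148 / 0.4120 = 1.978 d.
D_c = (k_1/k_r) L₀ e^(−k_1 t_c) = (0.293/0.705) × 23.4 × e^(−0.293×1.978) = 0.4156 × 23.4 × 0.5602 = 5.448 mg/L.
Minimum DO = C_s − D_c = 9.35 − 5.448 = 3.902 mg/L.
x_c = v t_c = 1.20 m/s × 1.978 d × 86400 s/d = 205000 m ≈ 205 km.

t_c ≈ 1.98 d; D_c ≈ 5.45 mg/L; min DO ≈ 3.90 mg/L; x_c ≈ 205 km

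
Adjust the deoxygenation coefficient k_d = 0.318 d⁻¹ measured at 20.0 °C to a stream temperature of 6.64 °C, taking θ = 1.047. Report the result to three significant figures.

k_d ≈ 0.172 d⁻¹

k_d(T₂) = k_d(T₁) · θ^(T₂−T₁) = 0.318 × 1.047^(6.64−20.0)
= 0.318 × 1.047^-13.4 = 0.318 × 0.5414 = 0.1722 d⁻¹.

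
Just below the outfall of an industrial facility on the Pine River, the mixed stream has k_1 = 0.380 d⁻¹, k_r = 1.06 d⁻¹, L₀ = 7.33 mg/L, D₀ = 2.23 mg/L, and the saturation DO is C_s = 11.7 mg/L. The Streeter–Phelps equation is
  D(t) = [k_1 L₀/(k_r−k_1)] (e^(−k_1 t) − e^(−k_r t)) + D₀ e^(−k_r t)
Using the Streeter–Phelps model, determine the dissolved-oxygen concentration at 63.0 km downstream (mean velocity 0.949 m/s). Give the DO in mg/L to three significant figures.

Travel time t = x/v = 63.0 km / (0.949 m/s) = 63000 m / 0.949 m/s = 66390 s = 0.7684 d.
k_1 L₀/(k_r−k_1) = 0.380×7.33/(1.06−0.380) = 2.785/0.6800 = 4.096 mg/L.
e^(−k_1 t) = e^(−0.380×0.7684) = 0.7468; e^(−k_r t) = e^(−1.06×0.7684) = 0.4429.
D = 4.096 × (0.7468 − 0.4429) + 2.23 × 0.4429 = 1.245 + 0.9876 = 2.232 mg/L.
DO = C_s − D = 11.7 − 2.232 = 9.468 mg/L.

DO ≈ 9.47 mg/L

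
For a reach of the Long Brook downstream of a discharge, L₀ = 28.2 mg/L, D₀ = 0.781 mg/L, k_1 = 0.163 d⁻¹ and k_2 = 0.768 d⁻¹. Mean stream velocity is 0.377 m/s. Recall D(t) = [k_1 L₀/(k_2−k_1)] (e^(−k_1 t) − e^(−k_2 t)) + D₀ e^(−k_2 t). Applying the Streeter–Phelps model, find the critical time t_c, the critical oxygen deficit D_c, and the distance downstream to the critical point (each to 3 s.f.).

t_c = [1/(k_2−k_1)] ln[(k_2/k_1)(1 − D₀(k_2−k_1)/(k_1 L₀))]
= [1/(0.768−0.163)] ln[(0.768/0.163)(1 − 0.781×0.6050/(0.163×28.2))]
= (1/0.6050) ln[4.712 × 0.8972] = 1.653 × ln(4.227) = 1.653 × 1.442 = 2.383 d.
D_c = (k_1/k_2) L₀ e^(−k_1 t_c) = (0.163/0.768) × 28.2 × e^(−0.163×2.383) = 0.2122 × 28.2 × 0.6781 = 4.059 mg/L.
x_c = v t_c = 0.377 m/s × 2.383 d × 86400 s/d = 77610 m ≈ 77.6 km.

t_c ≈ 2.38 d; D_c ≈ 4.06 mg/L; x_c ≈ 77.6 km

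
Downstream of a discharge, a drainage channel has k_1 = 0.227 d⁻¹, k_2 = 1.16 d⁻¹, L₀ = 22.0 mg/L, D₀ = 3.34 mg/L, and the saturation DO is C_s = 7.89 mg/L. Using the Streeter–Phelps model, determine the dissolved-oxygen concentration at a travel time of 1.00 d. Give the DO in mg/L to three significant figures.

k_1 L₀/(k_2−k_1) = 0.227×22.0/(1.16−0.227) = 4.994/0.9330 = 5.353 mg/L.
e^(−k_1 t) = e^(−0.227×1.000) = 0.7969; e^(−k_2 t) = e^(−1.16×1.000) = 0.3135.
D = 5.353 × (0.7969 − 0.3135) + 3.34 × 0.3135 = 2.588 + 1.047 = 3.635 mg/L.
DO = C_s − D = 7.89 − 3.635 = 4.255 mg/L.

DO ≈ 4.26 mg/L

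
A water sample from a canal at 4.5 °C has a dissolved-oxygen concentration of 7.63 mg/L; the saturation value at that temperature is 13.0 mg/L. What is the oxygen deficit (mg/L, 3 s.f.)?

D = C_s − C = 13.0 − 7.63 = 5.37 mg/L.

D ≈ 5.37 mg/L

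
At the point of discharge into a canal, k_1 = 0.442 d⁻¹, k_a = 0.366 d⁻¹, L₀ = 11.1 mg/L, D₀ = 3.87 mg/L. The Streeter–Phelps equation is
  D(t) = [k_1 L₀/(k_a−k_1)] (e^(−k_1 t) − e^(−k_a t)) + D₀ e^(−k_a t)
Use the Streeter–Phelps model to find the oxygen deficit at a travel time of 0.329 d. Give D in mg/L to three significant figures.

D ≈ 4.84 mg/L

k_1 L₀/(k_a−k_1) = 0.442×11.1/(0.366−0.442) = 4.906/-0.07600 = -64.56 mg/L.
e^(−k_1 t) = e^(−0.442×0.3290) = 0.8647; e^(−k_a t) = e^(−0.366×0.3290) = 0.8866.
D = -64.56 × (0.8647 − 0.8866) + 3.87 × 0.8866 = 1.413 + 3.431 = 4.844 mg/L.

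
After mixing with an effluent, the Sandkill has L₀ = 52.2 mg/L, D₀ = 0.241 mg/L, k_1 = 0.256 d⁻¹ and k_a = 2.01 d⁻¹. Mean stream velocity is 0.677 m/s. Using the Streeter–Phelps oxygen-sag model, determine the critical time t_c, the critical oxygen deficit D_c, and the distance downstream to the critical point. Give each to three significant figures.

t_c ≈ 1.16 d; D_c ≈ 4.94 mg/L; x_c ≈ 67.6 km

t_c = [1/(k_a−k_1)] ln[(k_a/k_1)(1 − D₀(k_a−k_1)/(k_1 L₀))]
= [1/(2.01−0.256)] ln[(2.01/0.256)(1 − 0.241×1.754/(0.256×52.2))]
= (1/1.754) ln[7.852 × 0.9684] = 0.5701 × ln(7.603) = 0.5701 × 2.029 = 1.157 d.
D_c = (k_1/k_a) L₀ e^(−k_1 t_c) = (0.256/2.01) × 52.2 × e^(−0.256×1.157) = 0.1274 × 52.2 × 0.7437 = 4.945 mg/L.
x_c = v t_c = 0.677 m/s × 1.157 d × 86400 s/d = 67650 m ≈ 67.6 km.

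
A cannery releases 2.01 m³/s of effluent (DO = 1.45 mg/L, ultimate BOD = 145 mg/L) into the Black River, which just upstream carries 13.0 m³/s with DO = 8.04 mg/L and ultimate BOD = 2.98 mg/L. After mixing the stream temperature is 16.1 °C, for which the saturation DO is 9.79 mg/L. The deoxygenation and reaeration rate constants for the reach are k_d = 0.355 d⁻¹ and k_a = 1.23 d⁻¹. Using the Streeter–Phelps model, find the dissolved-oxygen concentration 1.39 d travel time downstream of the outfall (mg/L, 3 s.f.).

Mixed DO = (13.0×8.04 + 2.01×1.45)/(13.0+2.01) = 107.4/15.01 = 7.158 mg/L.
Mixed L₀ = (13.0×2.98 + 2.01×145)/(15.01) = 330.2/15.01 = 22.00 mg/L.
Initial deficit D₀ = C_s − DO₀ = 9.79 − 7.158 = 2.632 mg/L.
D(1.39) = [0.355×22.00/(1.23−0.355)](e^(−0.355×1.39) − e^(−1.23×1.39)) + 2.632 e^(−1.23×1.39)
= 8.925 × (0.6105 − 0.1809) + 2.632 × 0.1809 = 4.310 mg/L.
DO = 9.79 − 4.310 = 5.480 mg/L.

DO ≈ 5.48 mg/L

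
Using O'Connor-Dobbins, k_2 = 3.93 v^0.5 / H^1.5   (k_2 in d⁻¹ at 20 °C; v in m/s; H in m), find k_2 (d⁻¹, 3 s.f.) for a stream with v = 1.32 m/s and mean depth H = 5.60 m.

k_2 ≈ 0.341 d⁻¹

k_2 = 3.93 × 1.32^0.5 / 5.60^1.5 = 3.93 × 1.149 / 13.25 = 0.3407 d⁻¹.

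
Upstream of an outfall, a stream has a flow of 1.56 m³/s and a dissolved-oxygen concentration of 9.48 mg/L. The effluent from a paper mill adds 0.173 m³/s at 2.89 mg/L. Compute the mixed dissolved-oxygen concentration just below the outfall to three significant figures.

Flow-weighted mixing: C = (Q_r C_r + Q_w C_w)/(Q_r + Q_w)
= (1.56×9.48 + 0.173×2.89)/(1.56 + 0.173) = 15.29/1.733 = 8.822 mg/L.

8.82 mg/L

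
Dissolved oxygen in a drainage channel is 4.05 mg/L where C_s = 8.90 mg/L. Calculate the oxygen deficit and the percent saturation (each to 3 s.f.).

D ≈ 4.85 mg/L; 45.5 % saturation

D = C_s − C = 8.90 − 4.05 = 4.85 mg/L.
% saturation = 4.05/8.90 × 100 = 45.5 %.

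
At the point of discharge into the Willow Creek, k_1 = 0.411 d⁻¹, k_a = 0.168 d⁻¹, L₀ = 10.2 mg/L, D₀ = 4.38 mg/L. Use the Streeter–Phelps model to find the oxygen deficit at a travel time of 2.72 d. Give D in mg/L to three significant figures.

k_1 L₀/(k_a−k_1) = 0.411×10.2/(0.168−0.411) = 4.192/-0.2430 = -17.25 mg/L.
e^(−k_1 t) = e^(−0.411×2.720) = 0.3270; e^(−k_a t) = e^(−0.168×2.720) = 0.6332.
D = -17.25 × (0.3270 − 0.6332) + 4.38 × 0.6332 = 5.283 + 2.773 = 8.057 mg/L.

D ≈ 8.06 mg/L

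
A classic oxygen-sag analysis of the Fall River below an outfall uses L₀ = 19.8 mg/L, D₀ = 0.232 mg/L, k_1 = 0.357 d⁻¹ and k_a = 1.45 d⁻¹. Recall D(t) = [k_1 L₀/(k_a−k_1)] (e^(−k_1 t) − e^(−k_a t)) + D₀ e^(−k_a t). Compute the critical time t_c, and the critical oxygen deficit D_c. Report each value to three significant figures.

t_c ≈ 1.25 d; D_c ≈ 3.12 mg/L

With k_a/k_1 = 4.062 and 1 − D₀(k_a−k_1)/(k_1 L₀) = 0.9641,
t_c = ln(4.062 × 0.9641) / (1.45 − 0.357) = ln(3.916) / 1.093 = 1.365/1.093 = 1.249 d.
L(t_c) = L₀ e^(−k_1 t_c) = 19.8 × 0.6403 = 12.68 mg/L, and at the critical point k_a D_c = k_1 L, so D_c = (0.357/1.45) × 12.68 = 3.121 mg/L.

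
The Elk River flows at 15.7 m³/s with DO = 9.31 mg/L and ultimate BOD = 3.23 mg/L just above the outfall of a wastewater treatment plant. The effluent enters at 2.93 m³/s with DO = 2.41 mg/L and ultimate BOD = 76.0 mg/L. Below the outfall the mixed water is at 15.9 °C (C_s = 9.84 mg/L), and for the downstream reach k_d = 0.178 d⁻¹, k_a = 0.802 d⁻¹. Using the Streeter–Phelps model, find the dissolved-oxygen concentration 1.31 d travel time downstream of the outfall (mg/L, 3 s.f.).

Mixed DO = (15.7×9.31 + 2.93×2.41)/(15.7+2.93) = 153.2/18.63 = 8.225 mg/L.
Mixed L₀ = (15.7×3.23 + 2.93×76.0)/(18.63) = 273.4/18.63 = 14.67 mg/L.
Initial deficit D₀ = C_s − DO₀ = 9.84 − 8.225 = 1.615 mg/L.
D(1.31) = [0.178×14.67/(0.802−0.178)](e^(−0.178×1.31) − e^(−0.802×1.31)) + 1.615 e^(−0.802×1.31)
= 4.186 × (0.7920 − 0.3497) + 1.615 × 0.3497 = 2.416 mg/L.
DO = 9.84 − 2.416 = 7.424 mg/L.

DO ≈ 7.42 mg/L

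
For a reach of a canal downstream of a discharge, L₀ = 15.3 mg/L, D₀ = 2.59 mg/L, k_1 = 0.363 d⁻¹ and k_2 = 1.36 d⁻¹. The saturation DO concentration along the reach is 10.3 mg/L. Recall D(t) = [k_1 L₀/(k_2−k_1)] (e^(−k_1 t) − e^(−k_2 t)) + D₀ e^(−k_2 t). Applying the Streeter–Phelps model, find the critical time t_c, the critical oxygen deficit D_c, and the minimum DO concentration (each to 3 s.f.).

At the critical point dD/dt = 0, so k_1 L₀ e^(−k_1 t) = k_2 D. Substituting D(t) from the Streeter–Phelps equation and solving for t gives
t_c = ln[(k_2/k_1)(1 − D₀(k_2−k_1)/(k_1 L₀))] / (k_2−k_1).
Here k_2−k_1 = 0.9970 d⁻¹ and 1 − D₀(k_2−k_1)/(k_1 L₀) = 1 − 2.59×0.9970/(0.363×15.3) = 0.5351, so
t_c = ln(3.747 × 0.5351) / 0.9970 = 0.6955 / 0.9970 = 0.6976 d.
L(t_c) = L₀ e^(−k_1 t_c) = 15.3 × 0.7763 = 11.88 mg/L, and at the critical point k_2 D_c = k_1 L, so D_c = (0.363/1.36) × 11.88 = 3.170 mg/L.
Minimum DO = C_s − D_c = 10.3 − 3.170 = 7.130 mg/L.

t_c ≈ 0.698 d; D_c ≈ 3.17 mg/L; min DO ≈ 7.13 mg/L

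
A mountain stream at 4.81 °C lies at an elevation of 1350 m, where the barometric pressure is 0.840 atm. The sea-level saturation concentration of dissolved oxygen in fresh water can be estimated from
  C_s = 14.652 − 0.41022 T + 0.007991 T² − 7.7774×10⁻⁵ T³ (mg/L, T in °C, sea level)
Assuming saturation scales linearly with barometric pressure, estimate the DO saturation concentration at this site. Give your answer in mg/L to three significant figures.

At sea level: C_s = 14.652 − 0.41022×4.81 + 0.007991×4.81² − 7.7774×10⁻⁵×4.81³ = 12.86 mg/L.
Pressure correction: C_s' = 12.86 × 0.840 = 10.80 mg/L.

C_s ≈ 10.8 mg/L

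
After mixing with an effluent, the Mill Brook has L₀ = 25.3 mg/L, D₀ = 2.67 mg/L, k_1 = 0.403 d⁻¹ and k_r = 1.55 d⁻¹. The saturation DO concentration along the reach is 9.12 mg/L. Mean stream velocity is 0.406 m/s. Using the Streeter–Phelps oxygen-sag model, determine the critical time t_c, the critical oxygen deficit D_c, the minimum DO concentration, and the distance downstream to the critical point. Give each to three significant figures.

t_c ≈ 0.863 d; D_c ≈ 4.65 mg/L; min DO ≈ 4.47 mg/L; x_c ≈ 30.3 km

With k_r/k_1 = 3.846 and 1 − D₀(k_r−k_1)/(k_1 L₀) = 0.6996,
t_c = ln(3.846 × 0.6996) / (1.55 − 0.403) = ln(2.691) / 1.147 = 0.9899/1.147 = 0.8630 d.
L(t_c) = L₀ e^(−k_1 t_c) = 25.3 × 0.7062 = 17.87 mg/L, and at the critical point k_r D_c = k_1 L, so D_c = (0.403/1.55) × 17.87 = 4.646 mg/L.
Minimum DO = C_s − D_c = 9.12 − 4.646 = 4.474 mg/L.
x_c = v t_c = 0.406 m/s × 0.8630 d × 86400 s/d = 30270 m ≈ 30.3 km.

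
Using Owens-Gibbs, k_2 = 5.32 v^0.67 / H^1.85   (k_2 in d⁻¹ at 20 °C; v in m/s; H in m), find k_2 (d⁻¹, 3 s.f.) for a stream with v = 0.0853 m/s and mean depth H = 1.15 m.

k_2 = 5.32 × 0.0853^0.67 / 1.15^1.85 = 5.32 × 0.1922 / 1.295 = 0.7895 d⁻¹.

k_2 ≈ 0.790 d⁻¹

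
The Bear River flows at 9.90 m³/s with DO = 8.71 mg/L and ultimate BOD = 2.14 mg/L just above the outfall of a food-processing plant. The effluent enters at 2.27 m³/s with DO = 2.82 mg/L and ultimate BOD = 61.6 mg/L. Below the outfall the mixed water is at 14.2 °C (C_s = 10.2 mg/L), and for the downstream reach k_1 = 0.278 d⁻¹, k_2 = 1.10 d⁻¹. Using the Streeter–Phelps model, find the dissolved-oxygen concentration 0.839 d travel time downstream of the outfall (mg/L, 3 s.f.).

DO ≈ 7.41 mg/L

Mixed DO = (9.90×8.71 + 2.27×2.82)/(9.90+2.27) = 92.63/12.17 = 7.611 mg/L.
Mixed L₀ = (9.90×2.14 + 2.27×61.6)/(12.17) = 161.0/12.17 = 13.23 mg/L.
Initial deficit D₀ = C_s − DO₀ = 10.2 − 7.611 = 2.589 mg/L.
D(0.839) = [0.278×13.23/(1.10−0.278)](e^(−0.278×0.839) − e^(−1.10×0.839)) + 2.589 e^(−1.10×0.839)
= 4.475 × (0.7920 − 0.3974) + 2.589 × 0.3974 = 2.794 mg/L.
DO = 10.2 − 2.794 = 7.406 mg/L.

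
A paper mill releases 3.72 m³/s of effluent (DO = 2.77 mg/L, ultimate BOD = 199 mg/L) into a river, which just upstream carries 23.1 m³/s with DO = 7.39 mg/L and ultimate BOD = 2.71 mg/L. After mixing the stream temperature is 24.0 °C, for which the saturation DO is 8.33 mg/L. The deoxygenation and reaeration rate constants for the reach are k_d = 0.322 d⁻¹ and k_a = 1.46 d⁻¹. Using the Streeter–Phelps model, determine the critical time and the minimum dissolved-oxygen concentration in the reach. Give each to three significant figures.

t_c ≈ 1.15 d; minimum DO ≈ 3.77 mg/L

Mixed DO = (23.1×7.39 + 3.72×2.77)/(23.1+3.72) = 181.0/26.82 = 6.749 mg/L.
Mixed L₀ = (23.1×2.71 + 3.72×199)/(26.82) = 802.9/26.82 = 29.94 mg/L.
Initial deficit D₀ = C_s − DO₀ = 8.33 − 6.749 = 1.581 mg/L.
t_c = (1/1.138) ln[(1.46/0.322)(1 − 1.581×1.138/(0.322×29.94))] = 0.8787 × ln(3.688) = 1.147 d.
D_c = (0.322/1.46) × 29.94 × e^(−0.322×1.147) = 0.2205 × 29.94 × 0.6912 = 4.564 mg/L.
Minimum DO = 8.33 − 4.564 = 3.766 mg/L.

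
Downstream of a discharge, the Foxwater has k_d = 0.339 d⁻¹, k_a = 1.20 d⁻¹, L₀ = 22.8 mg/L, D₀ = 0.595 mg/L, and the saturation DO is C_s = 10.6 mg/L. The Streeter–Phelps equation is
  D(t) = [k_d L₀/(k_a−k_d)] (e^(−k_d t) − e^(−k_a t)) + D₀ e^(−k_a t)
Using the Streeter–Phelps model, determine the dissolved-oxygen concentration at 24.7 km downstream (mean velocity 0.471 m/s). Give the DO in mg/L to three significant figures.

Travel time t = x/v = 24.7 km / (0.471 m/s) = 24700 m / 0.471 m/s = 52440 s = 0.6070 d.
k_d L₀/(k_a−k_d) = 0.339×22.8/(1.20−0.339) = 7.729/0.8610 = 8.977 mg/L.
e^(−k_d t) = e^(−0.339×0.6070) = 0.8140; e^(−k_a t) = e^(−1.20×0.6070) = 0.4827.
D = 8.977 × (0.8140 − 0.4827) + 0.595 × 0.4827 = 2.974 + 0.2872 = 3.262 mg/L.
DO = C_s − D = 10.6 − 3.262 = 7.338 mg/L.

DO ≈ 7.34 mg/L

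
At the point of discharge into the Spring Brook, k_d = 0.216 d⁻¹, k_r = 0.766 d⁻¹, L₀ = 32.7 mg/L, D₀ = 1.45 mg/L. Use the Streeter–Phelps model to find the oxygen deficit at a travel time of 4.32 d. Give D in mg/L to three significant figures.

k_d L₀/(k_r−k_d) = 0.216×32.7/(0.766−0.216) = 7.063/0.5500 = 12.84 mg/L.
e^(−k_d t) = e^(−0.216×4.320) = 0.3933; e^(−k_r t) = e^(−0.766×4.320) = 0.03655.
D = 12.84 × (0.3933 − 0.03655) + 1.45 × 0.03655 = 4.582 + 0.05300 = 4.635 mg/L.

D ≈ 4.63 mg/L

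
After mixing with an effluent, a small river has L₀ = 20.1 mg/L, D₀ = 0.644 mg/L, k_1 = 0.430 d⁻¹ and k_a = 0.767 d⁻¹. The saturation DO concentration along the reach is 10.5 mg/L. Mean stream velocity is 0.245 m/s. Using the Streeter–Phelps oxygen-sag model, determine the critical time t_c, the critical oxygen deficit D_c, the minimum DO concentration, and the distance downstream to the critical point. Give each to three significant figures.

t_c ≈ 1.64 d; D_c ≈ 5.56 mg/L; min DO ≈ 4.94 mg/L; x_c ≈ 34.8 km

t_c = [1/(k_a−k_1)] ln[(k_a/k_1)(1 − D₀(k_a−k_1)/(k_1 L₀))]
= [1/(0.767−0.430)] ln[(0.767/0.430)(1 − 0.644×0.3370/(0.430×20.1))]
= (1/0.3370) ln[1.784 × 0.9749] = 2.967 × ln(1.739) = 2.967 × 0.5533 = 1.642 d.
L(t_c) = L₀ e^(−k_1 t_c) = 20.1 × 0.4936 = 9.922 mg/L, and at the critical point k_a D_c = k_1 L, so D_c = (0.430/0.767) × 9.922 = 5.563 mg/L.
Minimum DO = C_s − D_c = 10.5 − 5.563 = 4.937 mg/L.
x_c = v t_c = 0.245 m/s × 1.642 d × 86400 s/d = 34750 m ≈ 34.8 km.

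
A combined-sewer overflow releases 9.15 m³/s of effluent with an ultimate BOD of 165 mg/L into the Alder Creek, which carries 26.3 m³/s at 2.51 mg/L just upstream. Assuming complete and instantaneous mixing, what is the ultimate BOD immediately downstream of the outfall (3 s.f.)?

Flow-weighted mixing: C = (Q_r C_r + Q_w C_w)/(Q_r + Q_w)
= (26.3×2.51 + 9.15×165)/(26.3 + 9.15) = 1576/35.45 = 44.45 mg/L.

44.5 mg/L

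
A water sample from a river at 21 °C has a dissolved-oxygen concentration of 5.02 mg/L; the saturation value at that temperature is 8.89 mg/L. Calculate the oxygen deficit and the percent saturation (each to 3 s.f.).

D ≈ 3.87 mg/L; 56.5 % saturation

D = C_s − C = 8.89 − 5.02 = 3.87 mg/L.
% saturation = 5.02/8.89 × 100 = 56.5 %.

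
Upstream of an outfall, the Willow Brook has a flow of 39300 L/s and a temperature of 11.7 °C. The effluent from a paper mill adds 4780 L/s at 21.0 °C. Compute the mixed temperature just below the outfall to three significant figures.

Flow-weighted mixing: C = (Q_r C_r + Q_w C_w)/(Q_r + Q_w)
= (39300×11.7 + 4780×21.0)/(39300 + 4780) = 560200/44080 = 12.71 °C.

12.7 °C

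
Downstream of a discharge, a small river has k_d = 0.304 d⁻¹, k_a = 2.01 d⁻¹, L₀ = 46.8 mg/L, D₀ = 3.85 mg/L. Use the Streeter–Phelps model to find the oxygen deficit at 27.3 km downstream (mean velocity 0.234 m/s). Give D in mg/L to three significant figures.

Travel time t = x/v = 27.3 km / (0.234 m/s) = 27300 m / 0.234 m/s = 116700 s = 1.350 d.
k_d L₀/(k_a−k_d) = 0.304×46.8/(2.01−0.304) = 14.23/1.706 = 8.340 mg/L.
e^(−k_d t) = e^(−0.304×1.350) = 0.6633; e^(−k_a t) = e^(−2.01×1.350) = 0.06626.
D = 8.340 × (0.6633 − 0.06626) + 3.85 × 0.06626 = 4.979 + 0.2551 = 5.234 mg/L.

D ≈ 5.23 mg/L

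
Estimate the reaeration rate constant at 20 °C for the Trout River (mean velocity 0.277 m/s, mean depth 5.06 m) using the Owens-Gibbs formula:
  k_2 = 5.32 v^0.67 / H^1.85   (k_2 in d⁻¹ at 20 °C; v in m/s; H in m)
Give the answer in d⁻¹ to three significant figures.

k_2 = 5.32 × 0.277^0.67 / 5.06^1.85 = 5.32 × 0.4231 / 20.08 = 0.1121 d⁻¹.

k_2 ≈ 0.112 d⁻¹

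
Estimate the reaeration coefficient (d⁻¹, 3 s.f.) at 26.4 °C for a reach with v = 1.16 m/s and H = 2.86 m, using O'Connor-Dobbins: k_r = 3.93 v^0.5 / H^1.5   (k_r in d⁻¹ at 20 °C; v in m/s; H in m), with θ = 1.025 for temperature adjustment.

k_r(20) = 3.93 × 1.16^0.5 / 2.86^1.5 = 3.93 × 1.077 / 4.837 = 0.8751 d⁻¹.
k_r(26.4) = 0.8751 × 1.025^(26.4−20) = 0.8751 × 1.171 = 1.025 d⁻¹.

k_r ≈ 1.02 d⁻¹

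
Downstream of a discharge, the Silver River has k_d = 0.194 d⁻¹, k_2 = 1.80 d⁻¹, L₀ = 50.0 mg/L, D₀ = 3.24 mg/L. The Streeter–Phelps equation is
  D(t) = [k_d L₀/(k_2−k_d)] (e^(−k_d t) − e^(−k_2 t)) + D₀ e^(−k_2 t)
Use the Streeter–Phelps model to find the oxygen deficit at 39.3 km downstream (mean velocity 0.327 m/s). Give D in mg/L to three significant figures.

Travel time t = x/v = 39.3 km / (0.327 m/s) = 39300 m / 0.327 m/s = 120200 s = 1.391 d.
k_d L₀/(k_2−k_d) = 0.194×50.0/(1.80−0.194) = 9.700/1.606 = 6.040 mg/L.
e^(−k_d t) = e^(−0.194×1.391) = 0.7635; e^(−k_2 t) = e^(−1.80×1.391) = 0.08177.
D = 6.040 × (0.7635 − 0.08177) + 3.24 × 0.08177 = 4.117 + 0.2649 = 4.382 mg/L.

D ≈ 4.38 mg/L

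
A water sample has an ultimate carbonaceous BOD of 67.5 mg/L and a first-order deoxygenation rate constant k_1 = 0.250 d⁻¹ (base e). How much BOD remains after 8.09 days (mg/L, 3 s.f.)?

L ≈ 8.93 mg/L

L_t = L₀ e^(−k_1 t) = 67.5 × e^(−0.250×8.09) = 67.5 × 0.1323 = 8.932 mg/L.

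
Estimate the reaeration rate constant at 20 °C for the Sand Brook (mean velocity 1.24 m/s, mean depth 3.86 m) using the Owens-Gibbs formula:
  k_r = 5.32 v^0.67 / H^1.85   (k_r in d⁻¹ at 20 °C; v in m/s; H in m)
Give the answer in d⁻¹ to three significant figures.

k_r ≈ 0.505 d⁻¹

k_r = 5.32 × 1.24^0.67 / 3.86^1.85 = 5.32 × 1.155 / 12.17 = 0.5050 d⁻¹.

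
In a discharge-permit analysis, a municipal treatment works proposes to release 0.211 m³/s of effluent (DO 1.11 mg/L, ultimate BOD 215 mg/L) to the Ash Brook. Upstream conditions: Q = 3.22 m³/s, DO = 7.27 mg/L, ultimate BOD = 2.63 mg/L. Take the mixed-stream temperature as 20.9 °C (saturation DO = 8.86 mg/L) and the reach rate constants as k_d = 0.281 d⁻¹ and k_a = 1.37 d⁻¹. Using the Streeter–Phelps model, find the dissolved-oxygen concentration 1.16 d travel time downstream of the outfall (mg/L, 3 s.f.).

Mixed DO = (3.22×7.27 + 0.211×1.11)/(3.22+0.211) = 23.64/3.431 = 6.891 mg/L.
Mixed L₀ = (3.22×2.63 + 0.211×215)/(3.431) = 53.83/3.431 = 15.69 mg/L.
Initial deficit D₀ = C_s − DO₀ = 8.86 − 6.891 = 1.969 mg/L.
D(1.16) = [0.281×15.69/(1.37−0.281)](e^(−0.281×1.16) − e^(−1.37×1.16)) + 1.969 e^(−1.37×1.16)
= 4.049 × (0.7218 − 0.2041) + 1.969 × 0.2041 = 2.498 mg/L.
DO = 8.86 − 2.498 = 6.362 mg/L.

DO ≈ 6.36 mg/L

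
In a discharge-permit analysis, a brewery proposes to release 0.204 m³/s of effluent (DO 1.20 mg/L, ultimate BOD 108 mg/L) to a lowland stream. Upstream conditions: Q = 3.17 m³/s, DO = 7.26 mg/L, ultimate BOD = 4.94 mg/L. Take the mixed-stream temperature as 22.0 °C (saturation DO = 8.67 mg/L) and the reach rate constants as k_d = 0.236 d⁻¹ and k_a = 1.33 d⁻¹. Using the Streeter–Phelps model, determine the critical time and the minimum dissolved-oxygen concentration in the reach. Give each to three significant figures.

t_c ≈ 0.359 d; minimum DO ≈ 6.85 mg/L

Mixed DO = (3.17×7.26 + 0.204×1.20)/(3.17+0.204) = 23.26/3.374 = 6.894 mg/L.
Mixed L₀ = (3.17×4.94 + 0.204×108)/(3.374) = 37.69/3.374 = 11.17 mg/L.
Initial deficit D₀ = C_s − DO₀ = 8.67 − 6.894 = 1.776 mg/L.
t_c = (1/1.094) ln[(1.33/0.236)(1 − 1.776×1.094/(0.236×11.17))] = 0.9141 × ln(1.481) = 0.3592 d.
D_c = (0.236/1.33) × 11.17 × e^(−0.236×0.3592) = 0.1774 × 11.17 × 0.9187 = 1.821 mg/L.
Minimum DO = 8.67 − 1.821 = 6.849 mg/L.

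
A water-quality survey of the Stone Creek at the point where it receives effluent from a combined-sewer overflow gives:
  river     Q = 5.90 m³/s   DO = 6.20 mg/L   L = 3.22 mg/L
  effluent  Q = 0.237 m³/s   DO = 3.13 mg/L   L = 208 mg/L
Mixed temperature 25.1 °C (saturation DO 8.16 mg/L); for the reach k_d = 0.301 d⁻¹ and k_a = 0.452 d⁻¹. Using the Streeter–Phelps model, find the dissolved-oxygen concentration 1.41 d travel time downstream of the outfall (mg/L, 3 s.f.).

DO ≈ 4.28 mg/L

Mixed DO = (5.90×6.20 + 0.237×3.13)/(5.90+0.237) = 37.32/6.137 = 6.081 mg/L.
Mixed L₀ = (5.90×3.22 + 0.237×208)/(6.137) = 68.29/6.137 = 11.13 mg/L.
Initial deficit D₀ = C_s − DO₀ = 8.16 − 6.081 = 2.079 mg/L.
D(1.41) = [0.301×11.13/(0.452−0.301)](e^(−0.301×1.41) − e^(−0.452×1.41)) + 2.079 e^(−0.452×1.41)
= 22.18 × (0.6542 − 0.5287) + 2.079 × 0.5287 = 3.882 mg/L.
DO = 8.16 − 3.882 = 4.278 mg/L.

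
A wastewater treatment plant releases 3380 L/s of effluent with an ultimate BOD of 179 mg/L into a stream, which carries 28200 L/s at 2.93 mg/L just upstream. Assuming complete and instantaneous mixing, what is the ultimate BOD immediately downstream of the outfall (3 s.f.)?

21.8 mg/L

Flow-weighted mixing: C = (Q_r C_r + Q_w C_w)/(Q_r + Q_w)
= (28200×2.93 + 3380×179)/(28200 + 3380) = 687600/31580 = 21.77 mg/L.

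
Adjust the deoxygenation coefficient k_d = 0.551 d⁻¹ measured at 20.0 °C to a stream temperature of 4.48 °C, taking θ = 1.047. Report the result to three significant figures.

k_d ≈ 0.270 d⁻¹

k_d(T₂) = k_d(T₁) · θ^(T₂−T₁) = 0.551 × 1.047^(4.48−20.0)
= 0.551 × 1.047^-15.5 = 0.551 × 0.4903 = 0.2701 d⁻¹.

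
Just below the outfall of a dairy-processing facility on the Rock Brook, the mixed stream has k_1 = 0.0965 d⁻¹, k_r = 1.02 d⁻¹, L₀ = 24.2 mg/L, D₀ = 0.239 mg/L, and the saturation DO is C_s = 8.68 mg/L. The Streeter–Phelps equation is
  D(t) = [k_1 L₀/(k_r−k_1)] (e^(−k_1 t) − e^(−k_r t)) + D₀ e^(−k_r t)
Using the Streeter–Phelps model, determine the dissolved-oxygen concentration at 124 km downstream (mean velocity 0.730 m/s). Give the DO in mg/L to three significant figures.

DO ≈ 6.90 mg/L

Travel time t = x/v = 124 km / (0.730 m/s) = 124000 m / 0.730 m/s = 169900 s = 1.966 d.
k_1 L₀/(k_r−k_1) = 0.0965×24.2/(1.02−0.0965) = 2.335/0.9235 = 2.529 mg/L.
e^(−k_1 t) = e^(−0.0965×1.966) = 0.8272; e^(−k_r t) = e^(−1.02×1.966) = 0.1346.
D = 2.529 × (0.8272 − 0.1346) + 0.239 × 0.1346 = 1.751 + 0.03217 = 1.784 mg/L.
DO = C_s − D = 8.68 − 1.784 = 6.896 mg/L.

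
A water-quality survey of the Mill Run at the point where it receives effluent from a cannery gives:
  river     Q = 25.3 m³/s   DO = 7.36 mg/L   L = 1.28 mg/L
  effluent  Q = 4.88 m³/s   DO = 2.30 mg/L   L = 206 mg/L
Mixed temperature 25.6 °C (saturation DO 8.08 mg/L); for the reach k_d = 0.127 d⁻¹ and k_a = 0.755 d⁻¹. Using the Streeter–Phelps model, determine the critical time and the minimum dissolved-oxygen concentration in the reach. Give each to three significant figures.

Mixed DO = (25.3×7.36 + 4.88×2.30)/(25.3+4.88) = 197.4/30.18 = 6.542 mg/L.
Mixed L₀ = (25.3×1.28 + 4.88×206)/(30.18) = 1038/30.18 = 34.38 mg/L.
Initial deficit D₀ = C_s − DO₀ = 8.08 − 6.542 = 1.538 mg/L.
t_c = (1/0.6280) ln[(0.755/0.127)(1 − 1.538×0.6280/(0.127×34.38))] = 1.592 × ln(4.630) = 2.440 d.
D_c = (0.127/0.755) × 34.38 × e^(−0.127×2.440) = 0.1682 × 34.38 × 0.7335 = 4.242 mg/L.
Minimum DO = 8.08 − 4.242 = 3.838 mg/L.

t_c ≈ 2.44 d; minimum DO ≈ 3.84 mg/L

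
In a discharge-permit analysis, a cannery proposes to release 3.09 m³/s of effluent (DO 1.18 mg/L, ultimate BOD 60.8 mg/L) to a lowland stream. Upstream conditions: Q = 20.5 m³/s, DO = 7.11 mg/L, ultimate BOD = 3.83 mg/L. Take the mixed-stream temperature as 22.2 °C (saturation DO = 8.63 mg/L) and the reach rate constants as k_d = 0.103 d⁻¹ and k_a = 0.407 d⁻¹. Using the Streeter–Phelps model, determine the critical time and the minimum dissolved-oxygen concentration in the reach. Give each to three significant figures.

t_c ≈ 1.50 d; minimum DO ≈ 6.18 mg/L

Mixed DO = (20.5×7.11 + 3.09×1.18)/(20.5+3.09) = 149.4/23.59 = 6.333 mg/L.
Mixed L₀ = (20.5×3.83 + 3.09×60.8)/(23.59) = 266.4/23.59 = 11.29 mg/L.
Initial deficit D₀ = C_s − DO₀ = 8.63 − 6.333 = 2.297 mg/L.
t_c = (1/0.3040) ln[(0.407/0.103)(1 − 2.297×0.3040/(0.103×11.29))] = 3.289 × ln(1.579) = 1.503 d.
D_c = (0.103/0.407) × 11.29 × e^(−0.103×1.503) = 0.2531 × 11.29 × 0.8565 = 2.448 mg/L.
Minimum DO = 8.63 − 2.448 = 6.182 mg/L.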